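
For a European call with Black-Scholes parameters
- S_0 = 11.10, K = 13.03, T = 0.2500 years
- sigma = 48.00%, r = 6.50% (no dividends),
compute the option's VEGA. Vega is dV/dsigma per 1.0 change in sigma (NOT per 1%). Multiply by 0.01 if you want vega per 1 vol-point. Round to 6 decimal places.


d1 = -0.4802470117; d2 = -0.7202470117
phi(d1) = 0.3554903662; exp(-qT) = 1.0000000000; exp(-rT) = 0.9838813190
Vega = S * exp(-qT) * phi(d1) * sqrt(T) = 11.1000 * 1.0000000000 * 0.3554903662 * 0.5000000000 = 1.972972

Answer: Vega = 1.972972


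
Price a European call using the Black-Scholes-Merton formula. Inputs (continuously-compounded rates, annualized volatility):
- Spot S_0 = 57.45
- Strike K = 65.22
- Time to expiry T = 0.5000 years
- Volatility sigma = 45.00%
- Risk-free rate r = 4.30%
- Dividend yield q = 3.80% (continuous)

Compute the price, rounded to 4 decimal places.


d1 = (ln(S/K) + (r - q + 0.5*sigma^2) * T) / (sigma * sqrt(T)) = -0.23169899
d2 = d1 - sigma * sqrt(T) = -0.54989704
exp(-rT) = 0.97872948; exp(-qT) = 0.98117936
C = S_0 * exp(-qT) * N(d1) - K * exp(-rT) * N(d2)
N(d1) = 0.40838591; N(d2) = 0.29119500
C = 57.4500 * 0.98117936 * 0.40838591 - 65.2200 * 0.97872948 * 0.29119500 = 4.4324

Answer: Price = 4.4324


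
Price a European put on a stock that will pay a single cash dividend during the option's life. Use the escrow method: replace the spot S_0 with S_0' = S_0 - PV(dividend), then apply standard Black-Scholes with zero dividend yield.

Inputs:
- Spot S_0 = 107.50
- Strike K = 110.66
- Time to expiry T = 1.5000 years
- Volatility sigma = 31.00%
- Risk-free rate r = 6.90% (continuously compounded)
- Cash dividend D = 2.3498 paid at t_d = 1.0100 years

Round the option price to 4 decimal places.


PV(D) = D * exp(-r * t_d) = 2.3498 * 0.93268291 = 2.19161829
S_0' = S_0 - PV(D) = 107.5000 - 2.19161829 = 105.30838171
d1 = (ln(S_0'/K) + (r + sigma^2/2)*T) / (sigma*sqrt(T)) = 0.33188104
d2 = d1 - sigma*sqrt(T) = -0.04778987
exp(-rT) = 0.90167602
N(-d1) = 0.36998954; N(-d2) = 0.51905814
P = K * exp(-rT) * N(-d2) - S_0' * N(-d1) = 110.6600 * 0.90167602 * 0.51905814 - 105.30838171 * 0.36998954 = 12.8283

Answer: Price = 12.8283


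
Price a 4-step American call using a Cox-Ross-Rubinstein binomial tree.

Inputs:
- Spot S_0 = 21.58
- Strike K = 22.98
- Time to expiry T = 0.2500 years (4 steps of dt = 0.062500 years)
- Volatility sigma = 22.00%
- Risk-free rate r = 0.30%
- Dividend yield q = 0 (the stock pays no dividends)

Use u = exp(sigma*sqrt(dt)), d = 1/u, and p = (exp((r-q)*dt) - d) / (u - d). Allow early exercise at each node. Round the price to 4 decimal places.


Answer: Price = V(0,0) = 0.4853

Derivation:
dt = T/N = 0.062500
u = exp(sigma*sqrt(dt)) = 1.056541; d = 1/u = 0.946485
p = (exp((r-q)*dt) - d) / (u - d) = 0.487957
Discount per step: exp(-r*dt) = 0.999813
Stock lattice S(k, i) with i counting down-moves:
  k=0: S(0,0) = 21.5800
  k=1: S(1,0) = 22.8001; S(1,1) = 20.4251
  k=2: S(2,0) = 24.0893; S(2,1) = 21.5800; S(2,2) = 19.3321
  k=3: S(3,0) = 25.4513; S(3,1) = 22.8001; S(3,2) = 20.4251; S(3,3) = 18.2975
  k=4: S(4,0) = 26.8903; S(4,1) = 24.0893; S(4,2) = 21.5800; S(4,3) = 19.3321; S(4,4) = 17.3184
Terminal payoffs V(N, i) = max(S_T - K, 0):
  V(4,0) = 3.910336; V(4,1) = 1.109281; V(4,2) = 0.000000; V(4,3) = 0.000000; V(4,4) = 0.000000
Backward induction: V(k, i) = exp(-r*dt) * [p * V(k+1, i) + (1-p) * V(k+1, i+1)]; then take max(V_cont, immediate exercise) for American.
  V(3,0) = exp(-r*dt) * [p*3.910336 + (1-p)*1.109281] = 2.475612; exercise = 2.471304; V(3,0) = max -> 2.475612
  V(3,1) = exp(-r*dt) * [p*1.109281 + (1-p)*0.000000] = 0.541180; exercise = 0.000000; V(3,1) = max -> 0.541180
  V(3,2) = exp(-r*dt) * [p*0.000000 + (1-p)*0.000000] = 0.000000; exercise = 0.000000; V(3,2) = max -> 0.000000
  V(3,3) = exp(-r*dt) * [p*0.000000 + (1-p)*0.000000] = 0.000000; exercise = 0.000000; V(3,3) = max -> 0.000000
  V(2,0) = exp(-r*dt) * [p*2.475612 + (1-p)*0.541180] = 1.484822; exercise = 1.109281; V(2,0) = max -> 1.484822
  V(2,1) = exp(-r*dt) * [p*0.541180 + (1-p)*0.000000] = 0.264023; exercise = 0.000000; V(2,1) = max -> 0.264023
  V(2,2) = exp(-r*dt) * [p*0.000000 + (1-p)*0.000000] = 0.000000; exercise = 0.000000; V(2,2) = max -> 0.000000
  V(1,0) = exp(-r*dt) * [p*1.484822 + (1-p)*0.264023] = 0.859560; exercise = 0.000000; V(1,0) = max -> 0.859560
  V(1,1) = exp(-r*dt) * [p*0.264023 + (1-p)*0.000000] = 0.128808; exercise = 0.000000; V(1,1) = max -> 0.128808
  V(0,0) = exp(-r*dt) * [p*0.859560 + (1-p)*0.128808] = 0.485293; exercise = 0.000000; V(0,0) = max -> 0.485293


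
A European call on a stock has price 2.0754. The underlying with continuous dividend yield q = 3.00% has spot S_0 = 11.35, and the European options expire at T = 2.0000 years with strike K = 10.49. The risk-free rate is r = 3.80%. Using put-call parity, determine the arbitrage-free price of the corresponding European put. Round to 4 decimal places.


Answer: Put price = 1.1087

Derivation:
Put-call parity: C - P = S_0 * exp(-qT) - K * exp(-rT).
S_0 * exp(-qT) = 11.3500 * 0.94176453 = 10.68902746
K * exp(-rT) = 10.4900 * 0.92681621 = 9.72230201
P = C - S*exp(-qT) + K*exp(-rT)
P = 2.0754 - 10.68902746 + 9.72230201 = 1.1087


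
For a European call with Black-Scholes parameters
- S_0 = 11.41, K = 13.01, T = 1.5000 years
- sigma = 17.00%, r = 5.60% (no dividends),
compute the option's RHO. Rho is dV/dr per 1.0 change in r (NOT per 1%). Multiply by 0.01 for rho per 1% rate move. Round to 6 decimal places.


Answer: Rho = 6.645013

Derivation:
d1 = -0.1227296599; d2 = -0.3309362880
phi(d1) = 0.3959490182; exp(-qT) = 1.0000000000; exp(-rT) = 0.9194312561
N(d2) = 0.3703463055
Rho = K*T*exp(-rT)*N(d2) = 13.0100 * 1.5000 * 0.9194312561 * 0.3703463055 = 6.645013


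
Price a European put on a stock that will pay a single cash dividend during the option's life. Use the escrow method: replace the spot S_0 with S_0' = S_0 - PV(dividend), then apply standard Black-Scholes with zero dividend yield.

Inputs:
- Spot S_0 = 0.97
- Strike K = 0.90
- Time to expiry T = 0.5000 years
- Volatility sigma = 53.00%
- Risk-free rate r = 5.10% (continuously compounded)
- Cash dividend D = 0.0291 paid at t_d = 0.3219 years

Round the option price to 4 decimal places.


Answer: Price = 0.1055

Derivation:
PV(D) = D * exp(-r * t_d) = 0.0291 * 0.98371712 = 0.02862617
S_0' = S_0 - PV(D) = 0.9700 - 0.02862617 = 0.94137383
d1 = (ln(S_0'/K) + (r + sigma^2/2)*T) / (sigma*sqrt(T)) = 0.37535514
d2 = d1 - sigma*sqrt(T) = 0.00058855
exp(-rT) = 0.97482238
N(-d1) = 0.35369818; N(-d2) = 0.49976520
P = K * exp(-rT) * N(-d2) - S_0' * N(-d1) = 0.9000 * 0.97482238 * 0.49976520 - 0.94137383 * 0.35369818 = 0.1055


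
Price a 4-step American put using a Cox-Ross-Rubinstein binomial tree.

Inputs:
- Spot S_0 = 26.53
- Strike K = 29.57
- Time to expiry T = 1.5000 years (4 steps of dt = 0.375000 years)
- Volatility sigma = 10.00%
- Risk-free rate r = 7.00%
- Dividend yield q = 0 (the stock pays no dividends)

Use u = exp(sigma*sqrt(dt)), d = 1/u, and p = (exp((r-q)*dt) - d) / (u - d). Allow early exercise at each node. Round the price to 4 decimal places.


dt = T/N = 0.375000
u = exp(sigma*sqrt(dt)) = 1.063151; d = 1/u = 0.940600
p = (exp((r-q)*dt) - d) / (u - d) = 0.701728
Discount per step: exp(-r*dt) = 0.974092
Stock lattice S(k, i) with i counting down-moves:
  k=0: S(0,0) = 26.5300
  k=1: S(1,0) = 28.2054; S(1,1) = 24.9541
  k=2: S(2,0) = 29.9866; S(2,1) = 26.5300; S(2,2) = 23.4718
  k=3: S(3,0) = 31.8803; S(3,1) = 28.2054; S(3,2) = 24.9541; S(3,3) = 22.0776
  k=4: S(4,0) = 33.8936; S(4,1) = 29.9866; S(4,2) = 26.5300; S(4,3) = 23.4718; S(4,4) = 20.7662
Terminal payoffs V(N, i) = max(K - S_T, 0):
  V(4,0) = 0.000000; V(4,1) = 0.000000; V(4,2) = 3.040000; V(4,3) = 6.098154; V(4,4) = 8.803789
Backward induction: V(k, i) = exp(-r*dt) * [p * V(k+1, i) + (1-p) * V(k+1, i+1)]; then take max(V_cont, immediate exercise) for American.
  V(3,0) = exp(-r*dt) * [p*0.000000 + (1-p)*0.000000] = 0.000000; exercise = 0.000000; V(3,0) = max -> 0.000000
  V(3,1) = exp(-r*dt) * [p*0.000000 + (1-p)*3.040000] = 0.883254; exercise = 1.364601; V(3,1) = max -> 1.364601
  V(3,2) = exp(-r*dt) * [p*3.040000 + (1-p)*6.098154] = 3.849767; exercise = 4.615880; V(3,2) = max -> 4.615880
  V(3,3) = exp(-r*dt) * [p*6.098154 + (1-p)*8.803789] = 6.726266; exercise = 7.492380; V(3,3) = max -> 7.492380
  V(2,0) = exp(-r*dt) * [p*0.000000 + (1-p)*1.364601] = 0.396477; exercise = 0.000000; V(2,0) = max -> 0.396477
  V(2,1) = exp(-r*dt) * [p*1.364601 + (1-p)*4.615880] = 2.273887; exercise = 3.040000; V(2,1) = max -> 3.040000
  V(2,2) = exp(-r*dt) * [p*4.615880 + (1-p)*7.492380] = 5.332040; exercise = 6.098154; V(2,2) = max -> 6.098154
  V(1,0) = exp(-r*dt) * [p*0.396477 + (1-p)*3.040000] = 1.154265; exercise = 1.364601; V(1,0) = max -> 1.364601
  V(1,1) = exp(-r*dt) * [p*3.040000 + (1-p)*6.098154] = 3.849767; exercise = 4.615880; V(1,1) = max -> 4.615880
  V(0,0) = exp(-r*dt) * [p*1.364601 + (1-p)*4.615880] = 2.273887; exercise = 3.040000; V(0,0) = max -> 3.040000

Answer: Price = V(0,0) = 3.0400


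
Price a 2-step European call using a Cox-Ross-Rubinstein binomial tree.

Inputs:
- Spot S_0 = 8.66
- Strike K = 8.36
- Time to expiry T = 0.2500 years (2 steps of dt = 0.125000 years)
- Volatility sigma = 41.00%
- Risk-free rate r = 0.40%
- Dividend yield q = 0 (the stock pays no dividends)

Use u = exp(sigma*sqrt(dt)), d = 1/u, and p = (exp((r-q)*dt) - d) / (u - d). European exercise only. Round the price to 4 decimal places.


Answer: Price = V(0,0) = 0.8447

Derivation:
dt = T/N = 0.125000
u = exp(sigma*sqrt(dt)) = 1.155990; d = 1/u = 0.865060
p = (exp((r-q)*dt) - d) / (u - d) = 0.465543
Discount per step: exp(-r*dt) = 0.999500
Stock lattice S(k, i) with i counting down-moves:
  k=0: S(0,0) = 8.6600
  k=1: S(1,0) = 10.0109; S(1,1) = 7.4914
  k=2: S(2,0) = 11.5725; S(2,1) = 8.6600; S(2,2) = 6.4805
Terminal payoffs V(N, i) = max(S_T - K, 0):
  V(2,0) = 3.212464; V(2,1) = 0.300000; V(2,2) = 0.000000
Backward induction: V(k, i) = exp(-r*dt) * [p * V(k+1, i) + (1-p) * V(k+1, i+1)].
  V(1,0) = exp(-r*dt) * [p*3.212464 + (1-p)*0.300000] = 1.655050
  V(1,1) = exp(-r*dt) * [p*0.300000 + (1-p)*0.000000] = 0.139593
  V(0,0) = exp(-r*dt) * [p*1.655050 + (1-p)*0.139593] = 0.844681


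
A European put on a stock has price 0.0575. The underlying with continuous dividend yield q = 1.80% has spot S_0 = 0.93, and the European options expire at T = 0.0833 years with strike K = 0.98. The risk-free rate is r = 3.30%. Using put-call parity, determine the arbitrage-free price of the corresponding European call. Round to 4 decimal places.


Put-call parity: C - P = S_0 * exp(-qT) - K * exp(-rT).
S_0 * exp(-qT) = 0.9300 * 0.99850172 = 0.92860660
K * exp(-rT) = 0.9800 * 0.99725487 = 0.97730978
C = P + S*exp(-qT) - K*exp(-rT)
C = 0.0575 + 0.92860660 - 0.97730978 = 0.0088

Answer: Call price = 0.0088


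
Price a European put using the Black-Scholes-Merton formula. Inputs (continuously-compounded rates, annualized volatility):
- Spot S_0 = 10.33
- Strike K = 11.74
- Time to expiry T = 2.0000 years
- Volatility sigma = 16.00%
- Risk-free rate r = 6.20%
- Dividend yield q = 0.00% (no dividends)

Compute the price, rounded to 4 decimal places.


d1 = (ln(S/K) + (r - q + 0.5*sigma^2) * T) / (sigma * sqrt(T)) = 0.09568246
d2 = d1 - sigma * sqrt(T) = -0.13059171
exp(-rT) = 0.88337984; exp(-qT) = 1.00000000
P = K * exp(-rT) * N(-d2) - S_0 * exp(-qT) * N(-d1)
N(-d1) = 0.46188639; N(-d2) = 0.55195085
P = 11.7400 * 0.88337984 * 0.55195085 - 10.3300 * 1.00000000 * 0.46188639 = 0.9529

Answer: Price = 0.9529


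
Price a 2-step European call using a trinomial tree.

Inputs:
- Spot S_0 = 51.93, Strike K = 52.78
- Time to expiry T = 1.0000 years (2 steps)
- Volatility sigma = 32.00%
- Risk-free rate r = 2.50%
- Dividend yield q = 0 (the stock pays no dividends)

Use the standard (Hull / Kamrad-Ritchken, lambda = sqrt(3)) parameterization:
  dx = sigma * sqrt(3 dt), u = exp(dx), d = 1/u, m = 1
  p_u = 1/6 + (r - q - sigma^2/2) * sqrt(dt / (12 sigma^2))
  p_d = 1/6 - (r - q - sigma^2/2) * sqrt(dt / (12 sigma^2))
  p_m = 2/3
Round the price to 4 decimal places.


Answer: Price = V(0,0) = 6.0296

Derivation:
dt = T/N = 0.500000; dx = sigma*sqrt(3*dt) = 0.391918
u = exp(dx) = 1.479817; d = 1/u = 0.675759
p_u = 0.149954, p_m = 0.666667, p_d = 0.183379
Discount per step: exp(-r*dt) = 0.987578
Stock lattice S(k, j) with j the centered position index:
  k=0: S(0,+0) = 51.9300
  k=1: S(1,-1) = 35.0922; S(1,+0) = 51.9300; S(1,+1) = 76.8469
  k=2: S(2,-2) = 23.7139; S(2,-1) = 35.0922; S(2,+0) = 51.9300; S(2,+1) = 76.8469; S(2,+2) = 113.7193
Terminal payoffs V(N, j) = max(S_T - K, 0):
  V(2,-2) = 0.000000; V(2,-1) = 0.000000; V(2,+0) = 0.000000; V(2,+1) = 24.066891; V(2,+2) = 60.939328
Backward induction: V(k, j) = exp(-r*dt) * [p_u * V(k+1, j+1) + p_m * V(k+1, j) + p_d * V(k+1, j-1)]
  V(1,-1) = exp(-r*dt) * [p_u*0.000000 + p_m*0.000000 + p_d*0.000000] = 0.000000
  V(1,+0) = exp(-r*dt) * [p_u*24.066891 + p_m*0.000000 + p_d*0.000000] = 3.564096
  V(1,+1) = exp(-r*dt) * [p_u*60.939328 + p_m*24.066891 + p_d*0.000000] = 24.869866
  V(0,+0) = exp(-r*dt) * [p_u*24.869866 + p_m*3.564096 + p_d*0.000000] = 6.029557


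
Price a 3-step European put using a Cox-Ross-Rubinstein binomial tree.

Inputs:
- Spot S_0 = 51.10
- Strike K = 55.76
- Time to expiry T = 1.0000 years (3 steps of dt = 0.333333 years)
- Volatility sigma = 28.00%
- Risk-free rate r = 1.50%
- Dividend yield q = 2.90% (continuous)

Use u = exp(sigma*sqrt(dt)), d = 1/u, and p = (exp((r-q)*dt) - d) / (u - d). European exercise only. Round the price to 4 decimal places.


dt = T/N = 0.333333
u = exp(sigma*sqrt(dt)) = 1.175458; d = 1/u = 0.850732
p = (exp((r-q)*dt) - d) / (u - d) = 0.445336
Discount per step: exp(-r*dt) = 0.995012
Stock lattice S(k, i) with i counting down-moves:
  k=0: S(0,0) = 51.1000
  k=1: S(1,0) = 60.0659; S(1,1) = 43.4724
  k=2: S(2,0) = 70.6050; S(2,1) = 51.1000; S(2,2) = 36.9834
  k=3: S(3,0) = 82.9932; S(3,1) = 60.0659; S(3,2) = 43.4724; S(3,3) = 31.4629
Terminal payoffs V(N, i) = max(K - S_T, 0):
  V(3,0) = 0.000000; V(3,1) = 0.000000; V(3,2) = 12.287593; V(3,3) = 24.297062
Backward induction: V(k, i) = exp(-r*dt) * [p * V(k+1, i) + (1-p) * V(k+1, i+1)].
  V(2,0) = exp(-r*dt) * [p*0.000000 + (1-p)*0.000000] = 0.000000
  V(2,1) = exp(-r*dt) * [p*0.000000 + (1-p)*12.287593] = 6.781497
  V(2,2) = exp(-r*dt) * [p*12.287593 + (1-p)*24.297062] = 18.854310
  V(1,0) = exp(-r*dt) * [p*0.000000 + (1-p)*6.781497] = 3.742694
  V(1,1) = exp(-r*dt) * [p*6.781497 + (1-p)*18.854310] = 13.410634
  V(0,0) = exp(-r*dt) * [p*3.742694 + (1-p)*13.410634] = 9.059744

Answer: Price = V(0,0) = 9.0597


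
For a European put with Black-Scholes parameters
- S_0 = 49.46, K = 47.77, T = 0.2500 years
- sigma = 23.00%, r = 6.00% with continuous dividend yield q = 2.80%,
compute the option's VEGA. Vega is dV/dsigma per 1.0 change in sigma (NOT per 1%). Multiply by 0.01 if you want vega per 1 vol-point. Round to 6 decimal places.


d1 = 0.4293820408; d2 = 0.3143820408
phi(d1) = 0.3638101906; exp(-qT) = 0.9930244429; exp(-rT) = 0.9851119396
Vega = S * exp(-qT) * phi(d1) * sqrt(T) = 49.4600 * 0.9930244429 * 0.3638101906 * 0.5000000000 = 8.934267

Answer: Vega = 8.934267


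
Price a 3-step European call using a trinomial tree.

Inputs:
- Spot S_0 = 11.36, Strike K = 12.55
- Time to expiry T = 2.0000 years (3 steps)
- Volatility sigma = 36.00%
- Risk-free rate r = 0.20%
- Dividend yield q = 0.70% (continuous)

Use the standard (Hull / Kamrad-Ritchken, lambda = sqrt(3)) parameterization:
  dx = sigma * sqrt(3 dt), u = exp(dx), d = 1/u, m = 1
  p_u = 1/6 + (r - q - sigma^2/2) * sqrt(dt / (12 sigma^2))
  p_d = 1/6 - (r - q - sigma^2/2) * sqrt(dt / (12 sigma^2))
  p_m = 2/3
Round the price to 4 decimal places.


dt = T/N = 0.666667; dx = sigma*sqrt(3*dt) = 0.509117
u = exp(dx) = 1.663821; d = 1/u = 0.601026
p_u = 0.120967, p_m = 0.666667, p_d = 0.212367
Discount per step: exp(-r*dt) = 0.998668
Stock lattice S(k, j) with j the centered position index:
  k=0: S(0,+0) = 11.3600
  k=1: S(1,-1) = 6.8277; S(1,+0) = 11.3600; S(1,+1) = 18.9010
  k=2: S(2,-2) = 4.1036; S(2,-1) = 6.8277; S(2,+0) = 11.3600; S(2,+1) = 18.9010; S(2,+2) = 31.4479
  k=3: S(3,-3) = 2.4664; S(3,-2) = 4.1036; S(3,-1) = 6.8277; S(3,+0) = 11.3600; S(3,+1) = 18.9010; S(3,+2) = 31.4479; S(3,+3) = 52.3237
Terminal payoffs V(N, j) = max(S_T - K, 0):
  V(3,-3) = 0.000000; V(3,-2) = 0.000000; V(3,-1) = 0.000000; V(3,+0) = 0.000000; V(3,+1) = 6.351009; V(3,+2) = 18.897899; V(3,+3) = 39.773681
Backward induction: V(k, j) = exp(-r*dt) * [p_u * V(k+1, j+1) + p_m * V(k+1, j) + p_d * V(k+1, j-1)]
  V(2,-2) = exp(-r*dt) * [p_u*0.000000 + p_m*0.000000 + p_d*0.000000] = 0.000000
  V(2,-1) = exp(-r*dt) * [p_u*0.000000 + p_m*0.000000 + p_d*0.000000] = 0.000000
  V(2,+0) = exp(-r*dt) * [p_u*6.351009 + p_m*0.000000 + p_d*0.000000] = 0.767236
  V(2,+1) = exp(-r*dt) * [p_u*18.897899 + p_m*6.351009 + p_d*0.000000] = 6.511333
  V(2,+2) = exp(-r*dt) * [p_u*39.773681 + p_m*18.897899 + p_d*6.351009] = 18.733635
  V(1,-1) = exp(-r*dt) * [p_u*0.767236 + p_m*0.000000 + p_d*0.000000] = 0.092686
  V(1,+0) = exp(-r*dt) * [p_u*6.511333 + p_m*0.767236 + p_d*0.000000] = 1.297414
  V(1,+1) = exp(-r*dt) * [p_u*18.733635 + p_m*6.511333 + p_d*0.767236] = 6.760948
  V(0,+0) = exp(-r*dt) * [p_u*6.760948 + p_m*1.297414 + p_d*0.092686] = 1.700207

Answer: Price = V(0,0) = 1.7002


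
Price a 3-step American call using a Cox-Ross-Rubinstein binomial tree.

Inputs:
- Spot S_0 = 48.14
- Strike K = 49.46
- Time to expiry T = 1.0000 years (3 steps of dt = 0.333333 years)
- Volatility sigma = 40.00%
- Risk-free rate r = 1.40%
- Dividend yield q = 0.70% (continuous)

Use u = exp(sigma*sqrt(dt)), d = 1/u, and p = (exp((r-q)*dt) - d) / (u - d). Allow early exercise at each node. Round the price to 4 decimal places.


Answer: Price = V(0,0) = 7.7972

Derivation:
dt = T/N = 0.333333
u = exp(sigma*sqrt(dt)) = 1.259784; d = 1/u = 0.793787
p = (exp((r-q)*dt) - d) / (u - d) = 0.447533
Discount per step: exp(-r*dt) = 0.995344
Stock lattice S(k, i) with i counting down-moves:
  k=0: S(0,0) = 48.1400
  k=1: S(1,0) = 60.6460; S(1,1) = 38.2129
  k=2: S(2,0) = 76.4008; S(2,1) = 48.1400; S(2,2) = 30.3329
  k=3: S(3,0) = 96.2485; S(3,1) = 60.6460; S(3,2) = 38.2129; S(3,3) = 24.0779
Terminal payoffs V(N, i) = max(S_T - K, 0):
  V(3,0) = 46.788535; V(3,1) = 11.185991; V(3,2) = 0.000000; V(3,3) = 0.000000
Backward induction: V(k, i) = exp(-r*dt) * [p * V(k+1, i) + (1-p) * V(k+1, i+1)]; then take max(V_cont, immediate exercise) for American.
  V(2,0) = exp(-r*dt) * [p*46.788535 + (1-p)*11.185991] = 26.993052; exercise = 26.940837; V(2,0) = max -> 26.993052
  V(2,1) = exp(-r*dt) * [p*11.185991 + (1-p)*0.000000] = 4.982796; exercise = 0.000000; V(2,1) = max -> 4.982796
  V(2,2) = exp(-r*dt) * [p*0.000000 + (1-p)*0.000000] = 0.000000; exercise = 0.000000; V(2,2) = max -> 0.000000
  V(1,0) = exp(-r*dt) * [p*26.993052 + (1-p)*4.982796] = 14.764057; exercise = 11.185991; V(1,0) = max -> 14.764057
  V(1,1) = exp(-r*dt) * [p*4.982796 + (1-p)*0.000000] = 2.219584; exercise = 0.000000; V(1,1) = max -> 2.219584
  V(0,0) = exp(-r*dt) * [p*14.764057 + (1-p)*2.219584] = 7.797181; exercise = 0.000000; V(0,0) = max -> 7.797181


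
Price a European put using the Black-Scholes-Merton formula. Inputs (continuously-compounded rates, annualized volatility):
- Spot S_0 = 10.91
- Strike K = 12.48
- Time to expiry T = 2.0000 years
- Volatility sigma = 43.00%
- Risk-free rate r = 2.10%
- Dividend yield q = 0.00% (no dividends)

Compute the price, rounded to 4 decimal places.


Answer: Price = 3.2917

Derivation:
d1 = (ln(S/K) + (r - q + 0.5*sigma^2) * T) / (sigma * sqrt(T)) = 0.15203197
d2 = d1 - sigma * sqrt(T) = -0.45607987
exp(-rT) = 0.95886978; exp(-qT) = 1.00000000
P = K * exp(-rT) * N(-d2) - S_0 * exp(-qT) * N(-d1)
N(-d1) = 0.43958086; N(-d2) = 0.67583373
P = 12.4800 * 0.95886978 * 0.67583373 - 10.9100 * 1.00000000 * 0.43958086 = 3.2917


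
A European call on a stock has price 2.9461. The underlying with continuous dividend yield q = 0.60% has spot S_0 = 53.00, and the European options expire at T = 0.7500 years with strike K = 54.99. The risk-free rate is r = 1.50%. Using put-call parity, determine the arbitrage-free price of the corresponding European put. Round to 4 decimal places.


Answer: Put price = 4.5589

Derivation:
Put-call parity: C - P = S_0 * exp(-qT) - K * exp(-rT).
S_0 * exp(-qT) = 53.0000 * 0.99551011 = 52.76203582
K * exp(-rT) = 54.9900 * 0.98881304 = 54.37482932
P = C - S*exp(-qT) + K*exp(-rT)
P = 2.9461 - 52.76203582 + 54.37482932 = 4.5589


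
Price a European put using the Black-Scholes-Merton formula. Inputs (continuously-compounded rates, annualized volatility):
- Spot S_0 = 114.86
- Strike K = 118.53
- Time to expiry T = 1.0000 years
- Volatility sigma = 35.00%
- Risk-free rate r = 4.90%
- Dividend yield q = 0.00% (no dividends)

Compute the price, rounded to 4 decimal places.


d1 = (ln(S/K) + (r - q + 0.5*sigma^2) * T) / (sigma * sqrt(T)) = 0.22513686
d2 = d1 - sigma * sqrt(T) = -0.12486314
exp(-rT) = 0.95218113; exp(-qT) = 1.00000000
P = K * exp(-rT) * N(-d2) - S_0 * exp(-qT) * N(-d1)
N(-d1) = 0.41093640; N(-d2) = 0.54968405
P = 118.5300 * 0.95218113 * 0.54968405 - 114.8600 * 1.00000000 * 0.41093640 = 14.8383

Answer: Price = 14.8383


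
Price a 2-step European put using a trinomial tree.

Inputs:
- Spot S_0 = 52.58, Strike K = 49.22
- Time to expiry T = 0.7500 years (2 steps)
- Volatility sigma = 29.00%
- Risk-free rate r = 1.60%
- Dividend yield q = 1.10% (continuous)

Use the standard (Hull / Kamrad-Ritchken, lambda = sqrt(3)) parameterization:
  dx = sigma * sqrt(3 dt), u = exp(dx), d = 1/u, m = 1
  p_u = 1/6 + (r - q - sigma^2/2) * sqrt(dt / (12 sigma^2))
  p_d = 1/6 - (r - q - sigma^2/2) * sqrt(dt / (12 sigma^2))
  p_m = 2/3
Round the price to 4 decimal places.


dt = T/N = 0.375000; dx = sigma*sqrt(3*dt) = 0.307591
u = exp(dx) = 1.360145; d = 1/u = 0.735216
p_u = 0.144082, p_m = 0.666667, p_d = 0.189251
Discount per step: exp(-r*dt) = 0.994018
Stock lattice S(k, j) with j the centered position index:
  k=0: S(0,+0) = 52.5800
  k=1: S(1,-1) = 38.6576; S(1,+0) = 52.5800; S(1,+1) = 71.5164
  k=2: S(2,-2) = 28.4217; S(2,-1) = 38.6576; S(2,+0) = 52.5800; S(2,+1) = 71.5164; S(2,+2) = 97.2727
Terminal payoffs V(N, j) = max(K - S_T, 0):
  V(2,-2) = 20.798301; V(2,-1) = 10.562362; V(2,+0) = 0.000000; V(2,+1) = 0.000000; V(2,+2) = 0.000000
Backward induction: V(k, j) = exp(-r*dt) * [p_u * V(k+1, j+1) + p_m * V(k+1, j) + p_d * V(k+1, j-1)]
  V(1,-1) = exp(-r*dt) * [p_u*0.000000 + p_m*10.562362 + p_d*20.798301] = 10.912014
  V(1,+0) = exp(-r*dt) * [p_u*0.000000 + p_m*0.000000 + p_d*10.562362] = 1.986984
  V(1,+1) = exp(-r*dt) * [p_u*0.000000 + p_m*0.000000 + p_d*0.000000] = 0.000000
  V(0,+0) = exp(-r*dt) * [p_u*0.000000 + p_m*1.986984 + p_d*10.912014] = 3.369492

Answer: Price = V(0,0) = 3.3695


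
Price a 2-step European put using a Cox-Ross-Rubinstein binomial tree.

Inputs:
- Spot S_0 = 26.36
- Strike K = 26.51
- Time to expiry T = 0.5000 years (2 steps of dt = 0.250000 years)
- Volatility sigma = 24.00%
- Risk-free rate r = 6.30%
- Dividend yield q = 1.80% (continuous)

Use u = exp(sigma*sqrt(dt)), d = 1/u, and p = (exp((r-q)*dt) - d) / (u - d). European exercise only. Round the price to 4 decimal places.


Answer: Price = V(0,0) = 1.3776

Derivation:
dt = T/N = 0.250000
u = exp(sigma*sqrt(dt)) = 1.127497; d = 1/u = 0.886920
p = (exp((r-q)*dt) - d) / (u - d) = 0.517063
Discount per step: exp(-r*dt) = 0.984373
Stock lattice S(k, i) with i counting down-moves:
  k=0: S(0,0) = 26.3600
  k=1: S(1,0) = 29.7208; S(1,1) = 23.3792
  k=2: S(2,0) = 33.5101; S(2,1) = 26.3600; S(2,2) = 20.7355
Terminal payoffs V(N, i) = max(K - S_T, 0):
  V(2,0) = 0.000000; V(2,1) = 0.150000; V(2,2) = 5.774490
Backward induction: V(k, i) = exp(-r*dt) * [p * V(k+1, i) + (1-p) * V(k+1, i+1)].
  V(1,0) = exp(-r*dt) * [p*0.000000 + (1-p)*0.150000] = 0.071309
  V(1,1) = exp(-r*dt) * [p*0.150000 + (1-p)*5.774490] = 2.821486
  V(0,0) = exp(-r*dt) * [p*0.071309 + (1-p)*2.821486] = 1.377603


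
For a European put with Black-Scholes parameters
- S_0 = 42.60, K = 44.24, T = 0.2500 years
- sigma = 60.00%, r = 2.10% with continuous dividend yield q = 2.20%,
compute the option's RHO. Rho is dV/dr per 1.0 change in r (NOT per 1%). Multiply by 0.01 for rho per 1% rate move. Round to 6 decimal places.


Answer: Rho = -6.700426

Derivation:
d1 = 0.0232496535; d2 = -0.2767503465
phi(d1) = 0.3988344716; exp(-qT) = 0.9945150973; exp(-rT) = 0.9947637572
N(-d2) = 0.6090140949
Rho = -K*T*exp(-rT)*N(-d2) = -44.2400 * 0.2500 * 0.9947637572 * 0.6090140949 = -6.700426


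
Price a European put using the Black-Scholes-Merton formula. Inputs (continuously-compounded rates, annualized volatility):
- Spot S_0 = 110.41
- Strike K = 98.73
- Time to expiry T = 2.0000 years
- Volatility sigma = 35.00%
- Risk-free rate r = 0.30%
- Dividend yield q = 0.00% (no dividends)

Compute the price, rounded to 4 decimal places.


Answer: Price = 14.8094

Derivation:
d1 = (ln(S/K) + (r - q + 0.5*sigma^2) * T) / (sigma * sqrt(T)) = 0.48550327
d2 = d1 - sigma * sqrt(T) = -0.00947148
exp(-rT) = 0.99401796; exp(-qT) = 1.00000000
P = K * exp(-rT) * N(-d2) - S_0 * exp(-qT) * N(-d1)
N(-d1) = 0.31365970; N(-d2) = 0.50377852
P = 98.7300 * 0.99401796 * 0.50377852 - 110.4100 * 1.00000000 * 0.31365970 = 14.8094


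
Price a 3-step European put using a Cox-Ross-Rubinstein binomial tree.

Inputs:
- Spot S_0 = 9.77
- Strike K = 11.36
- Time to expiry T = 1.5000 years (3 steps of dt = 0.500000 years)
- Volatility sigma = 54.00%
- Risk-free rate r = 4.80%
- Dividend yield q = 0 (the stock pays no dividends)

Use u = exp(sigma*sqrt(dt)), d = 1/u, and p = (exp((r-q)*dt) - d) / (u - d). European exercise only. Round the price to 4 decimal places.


dt = T/N = 0.500000
u = exp(sigma*sqrt(dt)) = 1.464974; d = 1/u = 0.682606
p = (exp((r-q)*dt) - d) / (u - d) = 0.436731
Discount per step: exp(-r*dt) = 0.976286
Stock lattice S(k, i) with i counting down-moves:
  k=0: S(0,0) = 9.7700
  k=1: S(1,0) = 14.3128; S(1,1) = 6.6691
  k=2: S(2,0) = 20.9679; S(2,1) = 9.7700; S(2,2) = 4.5523
  k=3: S(3,0) = 30.7174; S(3,1) = 14.3128; S(3,2) = 6.6691; S(3,3) = 3.1075
Terminal payoffs V(N, i) = max(K - S_T, 0):
  V(3,0) = 0.000000; V(3,1) = 0.000000; V(3,2) = 4.690941; V(3,3) = 8.252547
Backward induction: V(k, i) = exp(-r*dt) * [p * V(k+1, i) + (1-p) * V(k+1, i+1)].
  V(2,0) = exp(-r*dt) * [p*0.000000 + (1-p)*0.000000] = 0.000000
  V(2,1) = exp(-r*dt) * [p*0.000000 + (1-p)*4.690941] = 2.579603
  V(2,2) = exp(-r*dt) * [p*4.690941 + (1-p)*8.252547] = 6.538267
  V(1,0) = exp(-r*dt) * [p*0.000000 + (1-p)*2.579603] = 1.418553
  V(1,1) = exp(-r*dt) * [p*2.579603 + (1-p)*6.538267] = 4.695344
  V(0,0) = exp(-r*dt) * [p*1.418553 + (1-p)*4.695344] = 3.186859

Answer: Price = V(0,0) = 3.1869


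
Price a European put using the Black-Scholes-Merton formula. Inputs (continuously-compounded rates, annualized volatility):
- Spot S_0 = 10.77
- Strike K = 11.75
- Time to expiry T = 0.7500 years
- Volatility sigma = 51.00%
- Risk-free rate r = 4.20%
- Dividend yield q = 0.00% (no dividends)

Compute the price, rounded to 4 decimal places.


Answer: Price = 2.2591

Derivation:
d1 = (ln(S/K) + (r - q + 0.5*sigma^2) * T) / (sigma * sqrt(T)) = 0.09497695
d2 = d1 - sigma * sqrt(T) = -0.34669601
exp(-rT) = 0.96899096; exp(-qT) = 1.00000000
P = K * exp(-rT) * N(-d2) - S_0 * exp(-qT) * N(-d1)
N(-d1) = 0.46216657; N(-d2) = 0.63559014
P = 11.7500 * 0.96899096 * 0.63559014 - 10.7700 * 1.00000000 * 0.46216657 = 2.2591


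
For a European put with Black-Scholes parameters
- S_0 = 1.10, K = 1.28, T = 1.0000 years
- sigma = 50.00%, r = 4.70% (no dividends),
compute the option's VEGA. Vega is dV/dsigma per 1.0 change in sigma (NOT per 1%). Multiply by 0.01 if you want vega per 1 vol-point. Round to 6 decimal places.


Answer: Vega = 0.438470

Derivation:
d1 = 0.0409002037; d2 = -0.4590997963
phi(d1) = 0.3986087393; exp(-qT) = 1.0000000000; exp(-rT) = 0.9540873976
Vega = S * exp(-qT) * phi(d1) * sqrt(T) = 1.1000 * 1.0000000000 * 0.3986087393 * 1.0000000000 = 0.438470


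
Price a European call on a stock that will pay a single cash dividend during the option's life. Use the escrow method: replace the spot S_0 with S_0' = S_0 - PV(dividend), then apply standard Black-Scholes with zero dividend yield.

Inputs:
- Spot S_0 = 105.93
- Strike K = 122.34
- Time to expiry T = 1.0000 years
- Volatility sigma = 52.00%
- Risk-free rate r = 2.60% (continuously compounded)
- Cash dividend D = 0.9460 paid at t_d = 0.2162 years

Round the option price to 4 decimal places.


PV(D) = D * exp(-r * t_d) = 0.9460 * 0.99439457 = 0.94069726
S_0' = S_0 - PV(D) = 105.9300 - 0.94069726 = 104.98930274
d1 = (ln(S_0'/K) + (r + sigma^2/2)*T) / (sigma*sqrt(T)) = 0.01587387
d2 = d1 - sigma*sqrt(T) = -0.50412613
exp(-rT) = 0.97433509
N(d1) = 0.50633249; N(d2) = 0.30708637
C = S_0' * N(d1) - K * exp(-rT) * N(d2) = 104.98930274 * 0.50633249 - 122.3400 * 0.97433509 * 0.30708637 = 16.5548

Answer: Price = 16.5548


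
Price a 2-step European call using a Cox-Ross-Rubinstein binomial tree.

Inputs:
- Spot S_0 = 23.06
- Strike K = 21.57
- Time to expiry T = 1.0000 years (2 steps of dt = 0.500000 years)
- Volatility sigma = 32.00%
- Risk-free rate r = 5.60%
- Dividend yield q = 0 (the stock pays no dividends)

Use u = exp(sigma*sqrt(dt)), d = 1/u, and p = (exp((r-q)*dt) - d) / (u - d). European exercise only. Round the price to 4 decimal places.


dt = T/N = 0.500000
u = exp(sigma*sqrt(dt)) = 1.253919; d = 1/u = 0.797499
p = (exp((r-q)*dt) - d) / (u - d) = 0.505886
Discount per step: exp(-r*dt) = 0.972388
Stock lattice S(k, i) with i counting down-moves:
  k=0: S(0,0) = 23.0600
  k=1: S(1,0) = 28.9154; S(1,1) = 18.3903
  k=2: S(2,0) = 36.2576; S(2,1) = 23.0600; S(2,2) = 14.6663
Terminal payoffs V(N, i) = max(S_T - K, 0):
  V(2,0) = 14.687558; V(2,1) = 1.490000; V(2,2) = 0.000000
Backward induction: V(k, i) = exp(-r*dt) * [p * V(k+1, i) + (1-p) * V(k+1, i+1)].
  V(1,0) = exp(-r*dt) * [p*14.687558 + (1-p)*1.490000] = 7.940964
  V(1,1) = exp(-r*dt) * [p*1.490000 + (1-p)*0.000000] = 0.732957
  V(0,0) = exp(-r*dt) * [p*7.940964 + (1-p)*0.732957] = 4.258461

Answer: Price = V(0,0) = 4.2585


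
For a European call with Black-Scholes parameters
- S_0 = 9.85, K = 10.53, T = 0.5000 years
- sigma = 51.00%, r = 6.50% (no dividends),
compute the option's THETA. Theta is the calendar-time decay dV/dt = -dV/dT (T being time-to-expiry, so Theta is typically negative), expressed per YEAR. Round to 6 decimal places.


d1 = 0.0853190301; d2 = -0.2753054283
phi(d1) = 0.3974929020; exp(-qT) = 1.0000000000; exp(-rT) = 0.9680224498
Theta = -S*exp(-qT)*phi(d1)*sigma/(2*sqrt(T)) - r*K*exp(-rT)*N(d2) + q*S*exp(-qT)*N(d1)
N(d1) = 0.5339961186; N(d2) = 0.3915407972; sqrt(T) = 0.7071067812
Term 1 = -9.8500 * 1.0000000000 * 0.3974929020 * 0.5100 / (2 * 0.7071067812) = -1.4119547756
Term 2 = -0.0650 * 10.5300 * 0.9680224498 * 0.3915407972 = -0.2594204318
Term 3 = 0 (no dividend yield, q = 0)
Theta = -1.4119547756 + (-0.2594204318) + (0.0000000000) = -1.671375

Answer: Theta = -1.671375


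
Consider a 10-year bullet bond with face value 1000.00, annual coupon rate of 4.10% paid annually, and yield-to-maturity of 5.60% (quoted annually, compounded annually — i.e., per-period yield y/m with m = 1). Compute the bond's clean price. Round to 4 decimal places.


Coupon per period c = face * coupon_rate / m = 41.000000
Periods per year m = 1; per-period yield y/m = 0.056000
Number of cashflows N = 10
Cashflows (t years, CF_t, discount factor 1/(1+y/m)^(m*t), PV):
  t = 1.0000: CF_t = 41.000000, DF = 0.946970, PV = 38.825758
  t = 2.0000: CF_t = 41.000000, DF = 0.896752, PV = 36.766816
  t = 3.0000: CF_t = 41.000000, DF = 0.849197, PV = 34.817060
  t = 4.0000: CF_t = 41.000000, DF = 0.804163, PV = 32.970701
  t = 5.0000: CF_t = 41.000000, DF = 0.761518, PV = 31.222255
  t = 6.0000: CF_t = 41.000000, DF = 0.721135, PV = 29.566529
  t = 7.0000: CF_t = 41.000000, DF = 0.682893, PV = 27.998607
  t = 8.0000: CF_t = 41.000000, DF = 0.646679, PV = 26.513833
  t = 9.0000: CF_t = 41.000000, DF = 0.612385, PV = 25.107796
  t = 10.0000: CF_t = 1041.000000, DF = 0.579910, PV = 603.686616
Price P = sum_t PV_t = 887.475972

Answer: Price = 887.4760


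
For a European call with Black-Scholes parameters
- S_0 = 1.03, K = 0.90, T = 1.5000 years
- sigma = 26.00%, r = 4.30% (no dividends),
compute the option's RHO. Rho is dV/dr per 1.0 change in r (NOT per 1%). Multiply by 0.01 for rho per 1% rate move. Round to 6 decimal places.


Answer: Rho = 0.860357

Derivation:
d1 = 0.7854675688; d2 = 0.4670339022
phi(d1) = 0.2930481983; exp(-qT) = 1.0000000000; exp(-rT) = 0.9375361143
N(d2) = 0.6797621886
Rho = K*T*exp(-rT)*N(d2) = 0.9000 * 1.5000 * 0.9375361143 * 0.6797621886 = 0.860357


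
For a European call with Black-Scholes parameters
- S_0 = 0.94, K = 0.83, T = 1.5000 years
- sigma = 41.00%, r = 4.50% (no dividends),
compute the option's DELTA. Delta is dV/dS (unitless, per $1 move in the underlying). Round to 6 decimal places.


Answer: Delta = 0.736744

Derivation:
d1 = 0.6333408136; d2 = 0.1311954164
phi(d1) = 0.3264433585; exp(-qT) = 1.0000000000; exp(-rT) = 0.9347277206
N(d1) = 0.7367444469
Delta = exp(-qT) * N(d1) = 1.0000000000 * 0.7367444469 = 0.736744


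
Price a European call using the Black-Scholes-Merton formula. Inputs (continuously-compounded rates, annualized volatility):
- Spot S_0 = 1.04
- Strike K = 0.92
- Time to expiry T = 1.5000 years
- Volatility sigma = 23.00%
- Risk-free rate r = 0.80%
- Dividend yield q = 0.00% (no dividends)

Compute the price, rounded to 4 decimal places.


d1 = (ln(S/K) + (r - q + 0.5*sigma^2) * T) / (sigma * sqrt(T)) = 0.61868190
d2 = d1 - sigma * sqrt(T) = 0.33699058
exp(-rT) = 0.98807171; exp(-qT) = 1.00000000
C = S_0 * exp(-qT) * N(d1) - K * exp(-rT) * N(d2)
N(d1) = 0.73193703; N(d2) = 0.63193800
C = 1.0400 * 1.00000000 * 0.73193703 - 0.9200 * 0.98807171 * 0.63193800 = 0.1868

Answer: Price = 0.1868


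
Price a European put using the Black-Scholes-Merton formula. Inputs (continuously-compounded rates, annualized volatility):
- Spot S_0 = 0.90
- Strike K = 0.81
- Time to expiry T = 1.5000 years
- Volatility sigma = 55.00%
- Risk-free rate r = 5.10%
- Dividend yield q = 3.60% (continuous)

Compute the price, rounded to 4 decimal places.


Answer: Price = 0.1639

Derivation:
d1 = (ln(S/K) + (r - q + 0.5*sigma^2) * T) / (sigma * sqrt(T)) = 0.52661879
d2 = d1 - sigma * sqrt(T) = -0.14699089
exp(-rT) = 0.92635291; exp(-qT) = 0.94743211
P = K * exp(-rT) * N(-d2) - S_0 * exp(-qT) * N(-d1)
N(-d1) = 0.29922917; N(-d2) = 0.55843039
P = 0.8100 * 0.92635291 * 0.55843039 - 0.9000 * 0.94743211 * 0.29922917 = 0.1639


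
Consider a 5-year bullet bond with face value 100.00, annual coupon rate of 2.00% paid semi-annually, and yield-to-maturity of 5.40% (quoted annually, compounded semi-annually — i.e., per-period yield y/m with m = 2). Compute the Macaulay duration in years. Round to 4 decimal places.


Answer: Macaulay duration = 4.7603 years

Derivation:
Coupon per period c = face * coupon_rate / m = 1.000000
Periods per year m = 2; per-period yield y/m = 0.027000
Number of cashflows N = 10
Cashflows (t years, CF_t, discount factor 1/(1+y/m)^(m*t), PV):
  t = 0.5000: CF_t = 1.000000, DF = 0.973710, PV = 0.973710
  t = 1.0000: CF_t = 1.000000, DF = 0.948111, PV = 0.948111
  t = 1.5000: CF_t = 1.000000, DF = 0.923185, PV = 0.923185
  t = 2.0000: CF_t = 1.000000, DF = 0.898914, PV = 0.898914
  t = 2.5000: CF_t = 1.000000, DF = 0.875282, PV = 0.875282
  t = 3.0000: CF_t = 1.000000, DF = 0.852270, PV = 0.852270
  t = 3.5000: CF_t = 1.000000, DF = 0.829864, PV = 0.829864
  t = 4.0000: CF_t = 1.000000, DF = 0.808047, PV = 0.808047
  t = 4.5000: CF_t = 1.000000, DF = 0.786803, PV = 0.786803
  t = 5.0000: CF_t = 101.000000, DF = 0.766118, PV = 77.377900
Price P = sum_t PV_t = 85.274085
Macaulay numerator sum_t t * PV_t:
  t * PV_t at t = 0.5000: 0.486855
  t * PV_t at t = 1.0000: 0.948111
  t * PV_t at t = 1.5000: 1.384777
  t * PV_t at t = 2.0000: 1.797828
  t * PV_t at t = 2.5000: 2.188204
  t * PV_t at t = 3.0000: 2.556811
  t * PV_t at t = 3.5000: 2.904524
  t * PV_t at t = 4.0000: 3.232187
  t * PV_t at t = 4.5000: 3.540614
  t * PV_t at t = 5.0000: 386.889499
Macaulay duration D = (sum_t t * PV_t) / P = 405.929409 / 85.274085 = 4.760290


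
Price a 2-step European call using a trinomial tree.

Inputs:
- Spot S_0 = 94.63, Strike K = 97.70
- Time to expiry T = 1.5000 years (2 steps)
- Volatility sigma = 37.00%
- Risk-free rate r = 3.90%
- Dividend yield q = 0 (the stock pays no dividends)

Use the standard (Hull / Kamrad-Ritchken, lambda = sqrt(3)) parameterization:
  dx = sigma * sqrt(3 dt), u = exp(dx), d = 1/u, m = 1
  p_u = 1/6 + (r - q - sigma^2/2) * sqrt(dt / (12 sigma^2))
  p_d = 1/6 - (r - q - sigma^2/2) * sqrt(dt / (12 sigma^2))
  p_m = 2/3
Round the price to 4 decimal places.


Answer: Price = V(0,0) = 16.2409

Derivation:
dt = T/N = 0.750000; dx = sigma*sqrt(3*dt) = 0.555000
u = exp(dx) = 1.741941; d = 1/u = 0.574072
p_u = 0.146768, p_m = 0.666667, p_d = 0.186565
Discount per step: exp(-r*dt) = 0.971174
Stock lattice S(k, j) with j the centered position index:
  k=0: S(0,+0) = 94.6300
  k=1: S(1,-1) = 54.3245; S(1,+0) = 94.6300; S(1,+1) = 164.8399
  k=2: S(2,-2) = 31.1862; S(2,-1) = 54.3245; S(2,+0) = 94.6300; S(2,+1) = 164.8399; S(2,+2) = 287.1413
Terminal payoffs V(N, j) = max(S_T - K, 0):
  V(2,-2) = 0.000000; V(2,-1) = 0.000000; V(2,+0) = 0.000000; V(2,+1) = 67.139875; V(2,+2) = 189.441335
Backward induction: V(k, j) = exp(-r*dt) * [p_u * V(k+1, j+1) + p_m * V(k+1, j) + p_d * V(k+1, j-1)]
  V(1,-1) = exp(-r*dt) * [p_u*0.000000 + p_m*0.000000 + p_d*0.000000] = 0.000000
  V(1,+0) = exp(-r*dt) * [p_u*67.139875 + p_m*0.000000 + p_d*0.000000] = 9.569932
  V(1,+1) = exp(-r*dt) * [p_u*189.441335 + p_m*67.139875 + p_d*0.000000] = 70.472095
  V(0,+0) = exp(-r*dt) * [p_u*70.472095 + p_m*9.569932 + p_d*0.000000] = 16.240941


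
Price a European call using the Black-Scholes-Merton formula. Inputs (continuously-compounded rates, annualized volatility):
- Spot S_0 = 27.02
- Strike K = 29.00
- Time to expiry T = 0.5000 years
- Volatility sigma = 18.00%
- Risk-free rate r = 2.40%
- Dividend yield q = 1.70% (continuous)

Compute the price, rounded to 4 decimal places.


Answer: Price = 0.6667

Derivation:
d1 = (ln(S/K) + (r - q + 0.5*sigma^2) * T) / (sigma * sqrt(T)) = -0.46447878
d2 = d1 - sigma * sqrt(T) = -0.59175800
exp(-rT) = 0.98807171; exp(-qT) = 0.99153602
C = S_0 * exp(-qT) * N(d1) - K * exp(-rT) * N(d2)
N(d1) = 0.32115238; N(d2) = 0.27700632
C = 27.0200 * 0.99153602 * 0.32115238 - 29.0000 * 0.98807171 * 0.27700632 = 0.6667


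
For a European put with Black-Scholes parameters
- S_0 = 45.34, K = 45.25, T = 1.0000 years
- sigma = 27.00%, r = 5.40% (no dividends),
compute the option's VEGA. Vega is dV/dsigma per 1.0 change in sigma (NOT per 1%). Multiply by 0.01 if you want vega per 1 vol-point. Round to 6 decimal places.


d1 = 0.3423591664; d2 = 0.0723591664
phi(d1) = 0.3762342092; exp(-qT) = 1.0000000000; exp(-rT) = 0.9474321065
Vega = S * exp(-qT) * phi(d1) * sqrt(T) = 45.3400 * 1.0000000000 * 0.3762342092 * 1.0000000000 = 17.058459

Answer: Vega = 17.058459


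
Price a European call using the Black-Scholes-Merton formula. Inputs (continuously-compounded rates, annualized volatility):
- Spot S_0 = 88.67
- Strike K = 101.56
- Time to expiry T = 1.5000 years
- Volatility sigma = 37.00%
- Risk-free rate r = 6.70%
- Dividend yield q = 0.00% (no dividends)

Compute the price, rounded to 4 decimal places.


Answer: Price = 14.6372

Derivation:
d1 = (ln(S/K) + (r - q + 0.5*sigma^2) * T) / (sigma * sqrt(T)) = 0.14883818
d2 = d1 - sigma * sqrt(T) = -0.30431742
exp(-rT) = 0.90438511; exp(-qT) = 1.00000000
C = S_0 * exp(-qT) * N(d1) - K * exp(-rT) * N(d2)
N(d1) = 0.55915934; N(d2) = 0.38044304
C = 88.6700 * 1.00000000 * 0.55915934 - 101.5600 * 0.90438511 * 0.38044304 = 14.6372


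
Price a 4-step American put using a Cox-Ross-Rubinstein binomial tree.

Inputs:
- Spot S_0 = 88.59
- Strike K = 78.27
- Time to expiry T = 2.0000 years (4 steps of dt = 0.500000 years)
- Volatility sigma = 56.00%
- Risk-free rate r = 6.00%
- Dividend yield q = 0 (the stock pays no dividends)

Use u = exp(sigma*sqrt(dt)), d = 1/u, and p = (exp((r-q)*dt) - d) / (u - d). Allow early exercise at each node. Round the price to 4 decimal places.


dt = T/N = 0.500000
u = exp(sigma*sqrt(dt)) = 1.485839; d = 1/u = 0.673020
p = (exp((r-q)*dt) - d) / (u - d) = 0.439746
Discount per step: exp(-r*dt) = 0.970446
Stock lattice S(k, i) with i counting down-moves:
  k=0: S(0,0) = 88.5900
  k=1: S(1,0) = 131.6305; S(1,1) = 59.6229
  k=2: S(2,0) = 195.5818; S(2,1) = 88.5900; S(2,2) = 40.1274
  k=3: S(3,0) = 290.6031; S(3,1) = 131.6305; S(3,2) = 59.6229; S(3,3) = 27.0066
  k=4: S(4,0) = 431.7895; S(4,1) = 195.5818; S(4,2) = 88.5900; S(4,3) = 40.1274; S(4,4) = 18.1760
Terminal payoffs V(N, i) = max(K - S_T, 0):
  V(4,0) = 0.000000; V(4,1) = 0.000000; V(4,2) = 0.000000; V(4,3) = 38.142600; V(4,4) = 60.094041
Backward induction: V(k, i) = exp(-r*dt) * [p * V(k+1, i) + (1-p) * V(k+1, i+1)]; then take max(V_cont, immediate exercise) for American.
  V(3,0) = exp(-r*dt) * [p*0.000000 + (1-p)*0.000000] = 0.000000; exercise = 0.000000; V(3,0) = max -> 0.000000
  V(3,1) = exp(-r*dt) * [p*0.000000 + (1-p)*0.000000] = 0.000000; exercise = 0.000000; V(3,1) = max -> 0.000000
  V(3,2) = exp(-r*dt) * [p*0.000000 + (1-p)*38.142600] = 20.737964; exercise = 18.647132; V(3,2) = max -> 20.737964
  V(3,3) = exp(-r*dt) * [p*38.142600 + (1-p)*60.094041] = 48.950218; exercise = 51.263446; V(3,3) = max -> 51.263446
  V(2,0) = exp(-r*dt) * [p*0.000000 + (1-p)*0.000000] = 0.000000; exercise = 0.000000; V(2,0) = max -> 0.000000
  V(2,1) = exp(-r*dt) * [p*0.000000 + (1-p)*20.737964] = 11.275139; exercise = 0.000000; V(2,1) = max -> 11.275139
  V(2,2) = exp(-r*dt) * [p*20.737964 + (1-p)*51.263446] = 36.721634; exercise = 38.142600; V(2,2) = max -> 38.142600
  V(1,0) = exp(-r*dt) * [p*0.000000 + (1-p)*11.275139] = 6.130244; exercise = 0.000000; V(1,0) = max -> 6.130244
  V(1,1) = exp(-r*dt) * [p*11.275139 + (1-p)*38.142600] = 25.549629; exercise = 18.647132; V(1,1) = max -> 25.549629
  V(0,0) = exp(-r*dt) * [p*6.130244 + (1-p)*25.549629] = 16.507302; exercise = 0.000000; V(0,0) = max -> 16.507302

Answer: Price = V(0,0) = 16.5073
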